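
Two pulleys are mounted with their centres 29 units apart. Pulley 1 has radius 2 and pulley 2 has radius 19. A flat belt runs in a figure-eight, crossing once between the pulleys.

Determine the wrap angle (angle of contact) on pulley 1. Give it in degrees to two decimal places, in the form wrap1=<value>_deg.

wrap1=272.79_deg

crossed belt: β = asin((r1+r2)/C) = asin(21/29) = 46.3972°
wrap1 = wrap2 = π + 2β = 272.7944°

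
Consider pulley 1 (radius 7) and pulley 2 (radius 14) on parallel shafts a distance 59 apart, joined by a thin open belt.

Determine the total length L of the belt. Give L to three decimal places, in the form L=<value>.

open belt: β = asin((r2−r1)/C) = asin(7/59) = 6.8139°
wrap1 = π − 2β = 166.3723°
wrap2 = π + 2β = 193.6277°
tangent length = C·cosβ = 58.5833
L = r1·wrap1 + r2·wrap2 + 2·C·cosβ = 7·2.9037 + 14·3.3794 + 2·58.5833 = 184.8049

L=184.805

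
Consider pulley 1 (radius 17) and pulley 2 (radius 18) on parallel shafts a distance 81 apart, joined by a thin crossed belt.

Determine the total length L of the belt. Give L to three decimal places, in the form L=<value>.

L=287.329

crossed belt: β = asin((r1+r2)/C) = asin(35/81) = 25.6008°
wrap1 = wrap2 = π + 2β = 231.2017°
tangent length = C·cosβ = 73.0479
L = (r1+r2)·wrap + 2·C·cosβ = 35·4.0352 + 2·73.0479 = 287.3289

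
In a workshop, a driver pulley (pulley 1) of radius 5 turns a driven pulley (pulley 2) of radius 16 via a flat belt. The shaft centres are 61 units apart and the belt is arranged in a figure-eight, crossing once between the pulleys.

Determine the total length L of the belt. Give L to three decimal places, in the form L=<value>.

L=195.277

crossed belt: β = asin((r1+r2)/C) = asin(21/61) = 20.1368°
wrap1 = wrap2 = π + 2β = 220.2735°
tangent length = C·cosβ = 57.2713
L = (r1+r2)·wrap + 2·C·cosβ = 21·3.8445 + 2·57.2713 = 195.2770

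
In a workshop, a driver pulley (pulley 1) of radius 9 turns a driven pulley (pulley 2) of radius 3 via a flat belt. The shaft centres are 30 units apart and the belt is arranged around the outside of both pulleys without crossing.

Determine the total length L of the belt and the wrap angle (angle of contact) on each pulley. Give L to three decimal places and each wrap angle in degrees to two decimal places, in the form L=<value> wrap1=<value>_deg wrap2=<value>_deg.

L=98.903 wrap1=203.07_deg wrap2=156.93_deg

open belt: β = asin((r2−r1)/C) = asin(-6/30) = -11.5370°
wrap1 = π − 2β = 203.0739°
wrap2 = π + 2β = 156.9261°
tangent length = C·cosβ = 29.3939
L = r1·wrap1 + r2·wrap2 + 2·C·cosβ = 9·3.5443 + 3·2.7389 + 2·29.3939 = 98.9032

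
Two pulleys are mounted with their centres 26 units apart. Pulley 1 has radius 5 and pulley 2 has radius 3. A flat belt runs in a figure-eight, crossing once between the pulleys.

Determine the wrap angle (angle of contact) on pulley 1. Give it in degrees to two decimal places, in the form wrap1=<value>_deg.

crossed belt: β = asin((r1+r2)/C) = asin(8/26) = 17.9202°
wrap1 = wrap2 = π + 2β = 215.8404°

wrap1=215.84_deg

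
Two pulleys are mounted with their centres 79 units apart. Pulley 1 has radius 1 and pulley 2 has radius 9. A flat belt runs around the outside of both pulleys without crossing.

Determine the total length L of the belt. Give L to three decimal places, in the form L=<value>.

open belt: β = asin((r2−r1)/C) = asin(8/79) = 5.8121°
wrap1 = π − 2β = 168.3759°
wrap2 = π + 2β = 191.6241°
tangent length = C·cosβ = 78.5939
L = r1·wrap1 + r2·wrap2 + 2·C·cosβ = 1·2.9387 + 9·3.3445 + 2·78.5939 = 190.2267

L=190.227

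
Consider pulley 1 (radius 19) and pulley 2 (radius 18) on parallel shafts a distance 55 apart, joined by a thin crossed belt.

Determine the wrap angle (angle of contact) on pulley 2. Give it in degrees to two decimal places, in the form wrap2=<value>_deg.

crossed belt: β = asin((r1+r2)/C) = asin(37/55) = 42.2779°
wrap1 = wrap2 = π + 2β = 264.5558°

wrap2=264.56_deg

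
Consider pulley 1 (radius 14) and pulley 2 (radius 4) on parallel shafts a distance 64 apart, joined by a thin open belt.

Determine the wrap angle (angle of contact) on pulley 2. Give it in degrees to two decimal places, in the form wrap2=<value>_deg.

open belt: β = asin((r2−r1)/C) = asin(-10/64) = -8.9893°
wrap1 = π − 2β = 197.9786°
wrap2 = π + 2β = 162.0214°

wrap2=162.02_deg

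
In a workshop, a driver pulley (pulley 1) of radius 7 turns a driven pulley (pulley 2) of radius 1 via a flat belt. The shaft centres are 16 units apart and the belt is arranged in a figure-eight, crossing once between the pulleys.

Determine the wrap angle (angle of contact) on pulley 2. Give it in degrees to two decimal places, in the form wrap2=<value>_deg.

crossed belt: β = asin((r1+r2)/C) = asin(8/16) = 30.0000°
wrap1 = wrap2 = π + 2β = 240.0000°

wrap2=240.00_deg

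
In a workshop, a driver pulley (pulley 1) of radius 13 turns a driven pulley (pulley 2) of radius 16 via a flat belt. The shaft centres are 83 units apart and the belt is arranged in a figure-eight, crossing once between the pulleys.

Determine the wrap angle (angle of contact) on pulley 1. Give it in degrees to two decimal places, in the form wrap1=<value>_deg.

crossed belt: β = asin((r1+r2)/C) = asin(29/83) = 20.4505°
wrap1 = wrap2 = π + 2β = 220.9009°

wrap1=220.90_deg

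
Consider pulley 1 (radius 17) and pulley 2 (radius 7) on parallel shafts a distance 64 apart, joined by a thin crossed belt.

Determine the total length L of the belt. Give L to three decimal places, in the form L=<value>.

crossed belt: β = asin((r1+r2)/C) = asin(24/64) = 22.0243°
wrap1 = wrap2 = π + 2β = 224.0486°
tangent length = C·cosβ = 59.3296
L = (r1+r2)·wrap + 2·C·cosβ = 24·3.9104 + 2·59.3296 = 212.5084

L=212.508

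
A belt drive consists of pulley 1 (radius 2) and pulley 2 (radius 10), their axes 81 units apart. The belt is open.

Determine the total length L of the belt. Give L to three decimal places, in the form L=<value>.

L=200.490

open belt: β = asin((r2−r1)/C) = asin(8/81) = 5.6681°
wrap1 = π − 2β = 168.6638°
wrap2 = π + 2β = 191.3362°
tangent length = C·cosβ = 80.6040
L = r1·wrap1 + r2·wrap2 + 2·C·cosβ = 2·2.9437 + 10·3.3394 + 2·80.6040 = 200.4899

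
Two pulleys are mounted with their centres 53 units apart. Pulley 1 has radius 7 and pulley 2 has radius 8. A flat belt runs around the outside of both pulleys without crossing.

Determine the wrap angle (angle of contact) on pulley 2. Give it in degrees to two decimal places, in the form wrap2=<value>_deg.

open belt: β = asin((r2−r1)/C) = asin(1/53) = 1.0811°
wrap1 = π − 2β = 177.8378°
wrap2 = π + 2β = 182.1622°

wrap2=182.16_deg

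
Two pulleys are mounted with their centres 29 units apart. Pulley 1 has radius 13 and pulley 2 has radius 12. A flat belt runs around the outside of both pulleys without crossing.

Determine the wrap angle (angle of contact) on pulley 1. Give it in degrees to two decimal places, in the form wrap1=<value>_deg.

open belt: β = asin((r2−r1)/C) = asin(-1/29) = -1.9761°
wrap1 = π − 2β = 183.9522°
wrap2 = π + 2β = 176.0478°

wrap1=183.95_deg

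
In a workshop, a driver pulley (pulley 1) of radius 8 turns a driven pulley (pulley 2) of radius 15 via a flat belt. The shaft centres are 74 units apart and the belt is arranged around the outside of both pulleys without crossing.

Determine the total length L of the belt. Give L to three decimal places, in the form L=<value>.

open belt: β = asin((r2−r1)/C) = asin(7/74) = 5.4280°
wrap1 = π − 2β = 169.1440°
wrap2 = π + 2β = 190.8560°
tangent length = C·cosβ = 73.6682
L = r1·wrap1 + r2·wrap2 + 2·C·cosβ = 8·2.9521 + 15·3.3311 + 2·73.6682 = 220.9193

L=220.919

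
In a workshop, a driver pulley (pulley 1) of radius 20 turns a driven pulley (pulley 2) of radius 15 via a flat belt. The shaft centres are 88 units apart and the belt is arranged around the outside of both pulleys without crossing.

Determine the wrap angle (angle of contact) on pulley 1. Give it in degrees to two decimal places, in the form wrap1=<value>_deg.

wrap1=186.51_deg

open belt: β = asin((r2−r1)/C) = asin(-5/88) = -3.2572°
wrap1 = π − 2β = 186.5144°
wrap2 = π + 2β = 173.4856°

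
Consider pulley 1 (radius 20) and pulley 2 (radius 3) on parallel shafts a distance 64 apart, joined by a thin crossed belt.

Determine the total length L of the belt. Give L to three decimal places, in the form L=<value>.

crossed belt: β = asin((r1+r2)/C) = asin(23/64) = 21.0618°
wrap1 = wrap2 = π + 2β = 222.1236°
tangent length = C·cosβ = 59.7244
L = (r1+r2)·wrap + 2·C·cosβ = 23·3.8768 + 2·59.7244 = 208.6149

L=208.615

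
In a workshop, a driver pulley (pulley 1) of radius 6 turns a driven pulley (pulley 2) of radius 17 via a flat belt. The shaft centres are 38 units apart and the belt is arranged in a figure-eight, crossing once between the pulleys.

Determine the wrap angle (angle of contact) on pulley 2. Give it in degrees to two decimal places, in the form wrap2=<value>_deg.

crossed belt: β = asin((r1+r2)/C) = asin(23/38) = 37.2478°
wrap1 = wrap2 = π + 2β = 254.4956°

wrap2=254.50_deg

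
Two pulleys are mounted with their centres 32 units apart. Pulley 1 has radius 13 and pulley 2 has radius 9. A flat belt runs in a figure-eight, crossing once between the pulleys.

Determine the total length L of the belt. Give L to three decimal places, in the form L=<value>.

L=148.945

crossed belt: β = asin((r1+r2)/C) = asin(22/32) = 43.4325°
wrap1 = wrap2 = π + 2β = 266.8651°
tangent length = C·cosβ = 23.2379
L = (r1+r2)·wrap + 2·C·cosβ = 22·4.6577 + 2·23.2379 = 148.9446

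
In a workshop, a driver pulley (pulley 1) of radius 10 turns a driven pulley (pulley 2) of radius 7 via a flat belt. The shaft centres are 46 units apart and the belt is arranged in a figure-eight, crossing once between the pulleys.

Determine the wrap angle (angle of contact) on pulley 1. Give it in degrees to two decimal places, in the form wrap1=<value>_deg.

wrap1=223.38_deg

crossed belt: β = asin((r1+r2)/C) = asin(17/46) = 21.6888°
wrap1 = wrap2 = π + 2β = 223.3776°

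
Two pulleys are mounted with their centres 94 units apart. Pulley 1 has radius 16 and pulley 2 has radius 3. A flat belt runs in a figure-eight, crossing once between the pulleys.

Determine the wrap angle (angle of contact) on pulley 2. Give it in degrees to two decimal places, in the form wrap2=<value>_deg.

crossed belt: β = asin((r1+r2)/C) = asin(19/94) = 11.6614°
wrap1 = wrap2 = π + 2β = 203.3228°

wrap2=203.32_deg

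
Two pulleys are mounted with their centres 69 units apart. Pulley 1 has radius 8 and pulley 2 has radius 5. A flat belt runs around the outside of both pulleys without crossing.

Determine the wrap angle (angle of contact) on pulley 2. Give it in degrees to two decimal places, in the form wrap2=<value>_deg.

open belt: β = asin((r2−r1)/C) = asin(-3/69) = -2.4919°
wrap1 = π − 2β = 184.9838°
wrap2 = π + 2β = 175.0162°

wrap2=175.02_deg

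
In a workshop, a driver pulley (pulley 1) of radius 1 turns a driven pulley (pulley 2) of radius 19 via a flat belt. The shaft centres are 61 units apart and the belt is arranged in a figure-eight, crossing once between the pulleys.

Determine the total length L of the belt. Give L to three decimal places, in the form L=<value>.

L=191.450

crossed belt: β = asin((r1+r2)/C) = asin(20/61) = 19.1395°
wrap1 = wrap2 = π + 2β = 218.2789°
tangent length = C·cosβ = 57.6281
L = (r1+r2)·wrap + 2·C·cosβ = 20·3.8097 + 2·57.6281 = 191.4500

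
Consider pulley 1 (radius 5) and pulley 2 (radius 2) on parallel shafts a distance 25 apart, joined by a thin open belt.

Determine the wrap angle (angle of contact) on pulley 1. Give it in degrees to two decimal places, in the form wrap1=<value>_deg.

open belt: β = asin((r2−r1)/C) = asin(-3/25) = -6.8921°
wrap1 = π − 2β = 193.7842°
wrap2 = π + 2β = 166.2158°

wrap1=193.78_deg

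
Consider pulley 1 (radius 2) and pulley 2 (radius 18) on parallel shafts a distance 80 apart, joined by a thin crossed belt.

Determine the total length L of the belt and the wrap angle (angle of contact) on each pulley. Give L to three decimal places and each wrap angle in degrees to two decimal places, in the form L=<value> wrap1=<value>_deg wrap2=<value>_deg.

crossed belt: β = asin((r1+r2)/C) = asin(20/80) = 14.4775°
wrap1 = wrap2 = π + 2β = 208.9550°
tangent length = C·cosβ = 77.4597
L = (r1+r2)·wrap + 2·C·cosβ = 20·3.6470 + 2·77.4597 = 227.8584

L=227.858 wrap1=208.96_deg wrap2=208.96_deg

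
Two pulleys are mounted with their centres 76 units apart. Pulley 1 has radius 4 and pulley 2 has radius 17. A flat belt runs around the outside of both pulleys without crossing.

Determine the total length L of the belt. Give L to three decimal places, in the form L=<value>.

L=220.203

open belt: β = asin((r2−r1)/C) = asin(13/76) = 9.8490°
wrap1 = π − 2β = 160.3019°
wrap2 = π + 2β = 199.6981°
tangent length = C·cosβ = 74.8799
L = r1·wrap1 + r2·wrap2 + 2·C·cosβ = 4·2.7978 + 17·3.4854 + 2·74.8799 = 220.2026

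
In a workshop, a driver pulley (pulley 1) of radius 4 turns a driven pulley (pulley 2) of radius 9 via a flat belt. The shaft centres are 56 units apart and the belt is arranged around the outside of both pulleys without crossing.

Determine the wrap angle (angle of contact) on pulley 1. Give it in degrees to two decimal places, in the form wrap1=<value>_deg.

open belt: β = asin((r2−r1)/C) = asin(5/56) = 5.1225°
wrap1 = π − 2β = 169.7550°
wrap2 = π + 2β = 190.2450°

wrap1=169.75_deg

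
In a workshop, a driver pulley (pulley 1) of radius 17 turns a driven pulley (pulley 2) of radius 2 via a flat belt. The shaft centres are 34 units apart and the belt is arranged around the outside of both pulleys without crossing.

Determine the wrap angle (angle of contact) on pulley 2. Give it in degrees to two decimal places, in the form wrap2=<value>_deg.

wrap2=127.64_deg

open belt: β = asin((r2−r1)/C) = asin(-15/34) = -26.1790°
wrap1 = π − 2β = 232.3579°
wrap2 = π + 2β = 127.6421°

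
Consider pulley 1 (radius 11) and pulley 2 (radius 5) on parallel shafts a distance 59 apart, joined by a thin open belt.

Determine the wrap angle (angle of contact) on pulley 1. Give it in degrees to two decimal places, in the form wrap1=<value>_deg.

open belt: β = asin((r2−r1)/C) = asin(-6/59) = -5.8368°
wrap1 = π − 2β = 191.6736°
wrap2 = π + 2β = 168.3264°

wrap1=191.67_deg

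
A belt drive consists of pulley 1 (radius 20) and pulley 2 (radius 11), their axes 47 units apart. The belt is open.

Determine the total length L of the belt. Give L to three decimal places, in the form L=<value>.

open belt: β = asin((r2−r1)/C) = asin(-9/47) = -11.0397°
wrap1 = π − 2β = 202.0794°
wrap2 = π + 2β = 157.9206°
tangent length = C·cosβ = 46.1303
L = r1·wrap1 + r2·wrap2 + 2·C·cosβ = 20·3.5270 + 11·2.7562 + 2·46.1303 = 193.1181

L=193.118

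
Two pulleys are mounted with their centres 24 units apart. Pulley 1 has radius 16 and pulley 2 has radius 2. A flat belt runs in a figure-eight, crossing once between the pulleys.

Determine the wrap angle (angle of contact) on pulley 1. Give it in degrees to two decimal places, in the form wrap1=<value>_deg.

crossed belt: β = asin((r1+r2)/C) = asin(18/24) = 48.5904°
wrap1 = wrap2 = π + 2β = 277.1808°

wrap1=277.18_deg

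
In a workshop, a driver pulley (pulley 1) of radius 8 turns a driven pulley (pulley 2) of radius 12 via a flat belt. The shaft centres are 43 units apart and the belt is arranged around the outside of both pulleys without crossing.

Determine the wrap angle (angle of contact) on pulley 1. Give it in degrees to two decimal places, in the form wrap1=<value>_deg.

open belt: β = asin((r2−r1)/C) = asin(4/43) = 5.3376°
wrap1 = π − 2β = 169.3249°
wrap2 = π + 2β = 190.6751°

wrap1=169.32_deg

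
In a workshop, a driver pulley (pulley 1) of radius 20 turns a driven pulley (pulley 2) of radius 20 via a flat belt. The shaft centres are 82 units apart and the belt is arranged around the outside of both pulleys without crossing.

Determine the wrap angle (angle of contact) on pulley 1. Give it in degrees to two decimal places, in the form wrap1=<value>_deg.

wrap1=180.00_deg

open belt: β = asin((r2−r1)/C) = asin(0/82) = 0.0000°
wrap1 = π − 2β = 180.0000°
wrap2 = π + 2β = 180.0000°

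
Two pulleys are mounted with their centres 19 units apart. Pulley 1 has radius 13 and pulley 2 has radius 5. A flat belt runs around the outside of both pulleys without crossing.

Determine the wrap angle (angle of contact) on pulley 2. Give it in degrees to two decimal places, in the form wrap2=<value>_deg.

wrap2=130.20_deg

open belt: β = asin((r2−r1)/C) = asin(-8/19) = -24.9011°
wrap1 = π − 2β = 229.8021°
wrap2 = π + 2β = 130.1979°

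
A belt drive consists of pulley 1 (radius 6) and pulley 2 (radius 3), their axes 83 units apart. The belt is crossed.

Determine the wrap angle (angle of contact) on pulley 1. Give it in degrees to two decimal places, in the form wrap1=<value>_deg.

crossed belt: β = asin((r1+r2)/C) = asin(9/83) = 6.2250°
wrap1 = wrap2 = π + 2β = 192.4501°

wrap1=192.45_deg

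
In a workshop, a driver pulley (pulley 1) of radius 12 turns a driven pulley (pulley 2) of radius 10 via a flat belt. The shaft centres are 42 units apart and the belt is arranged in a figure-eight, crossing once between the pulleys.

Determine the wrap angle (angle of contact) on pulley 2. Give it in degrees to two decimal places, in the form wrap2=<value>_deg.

crossed belt: β = asin((r1+r2)/C) = asin(22/42) = 31.5881°
wrap1 = wrap2 = π + 2β = 243.1763°

wrap2=243.18_deg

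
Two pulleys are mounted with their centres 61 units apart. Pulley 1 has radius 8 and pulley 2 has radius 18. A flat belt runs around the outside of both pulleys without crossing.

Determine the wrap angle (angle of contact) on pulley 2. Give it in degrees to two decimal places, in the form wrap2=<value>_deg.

open belt: β = asin((r2−r1)/C) = asin(10/61) = 9.4353°
wrap1 = π − 2β = 161.1293°
wrap2 = π + 2β = 198.8707°

wrap2=198.87_deg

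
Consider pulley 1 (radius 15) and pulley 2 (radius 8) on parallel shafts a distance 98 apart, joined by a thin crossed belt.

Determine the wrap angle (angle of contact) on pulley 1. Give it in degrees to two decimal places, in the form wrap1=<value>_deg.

wrap1=207.15_deg

crossed belt: β = asin((r1+r2)/C) = asin(23/98) = 13.5736°
wrap1 = wrap2 = π + 2β = 207.1472°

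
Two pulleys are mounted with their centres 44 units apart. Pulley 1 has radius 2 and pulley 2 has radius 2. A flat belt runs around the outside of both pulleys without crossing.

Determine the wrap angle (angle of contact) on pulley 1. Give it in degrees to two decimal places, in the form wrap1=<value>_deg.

open belt: β = asin((r2−r1)/C) = asin(0/44) = 0.0000°
wrap1 = π − 2β = 180.0000°
wrap2 = π + 2β = 180.0000°

wrap1=180.00_deg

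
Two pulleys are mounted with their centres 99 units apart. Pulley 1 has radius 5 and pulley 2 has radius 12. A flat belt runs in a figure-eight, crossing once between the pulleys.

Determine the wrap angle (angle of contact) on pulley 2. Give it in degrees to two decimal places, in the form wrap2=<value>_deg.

crossed belt: β = asin((r1+r2)/C) = asin(17/99) = 9.8877°
wrap1 = wrap2 = π + 2β = 199.7753°

wrap2=199.78_deg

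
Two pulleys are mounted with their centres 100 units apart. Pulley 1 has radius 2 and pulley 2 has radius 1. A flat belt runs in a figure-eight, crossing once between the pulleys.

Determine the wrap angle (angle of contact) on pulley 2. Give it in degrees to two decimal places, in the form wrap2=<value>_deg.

crossed belt: β = asin((r1+r2)/C) = asin(3/100) = 1.7191°
wrap1 = wrap2 = π + 2β = 183.4383°

wrap2=183.44_deg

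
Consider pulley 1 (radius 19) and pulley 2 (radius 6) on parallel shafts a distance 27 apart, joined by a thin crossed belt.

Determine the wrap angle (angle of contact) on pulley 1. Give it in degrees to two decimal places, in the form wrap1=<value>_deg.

crossed belt: β = asin((r1+r2)/C) = asin(25/27) = 67.8084°
wrap1 = wrap2 = π + 2β = 315.6168°

wrap1=315.62_deg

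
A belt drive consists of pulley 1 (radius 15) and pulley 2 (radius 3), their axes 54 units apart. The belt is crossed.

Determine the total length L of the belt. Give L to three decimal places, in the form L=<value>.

L=170.606

crossed belt: β = asin((r1+r2)/C) = asin(18/54) = 19.4712°
wrap1 = wrap2 = π + 2β = 218.9424°
tangent length = C·cosβ = 50.9117
L = (r1+r2)·wrap + 2·C·cosβ = 18·3.8213 + 2·50.9117 = 170.6062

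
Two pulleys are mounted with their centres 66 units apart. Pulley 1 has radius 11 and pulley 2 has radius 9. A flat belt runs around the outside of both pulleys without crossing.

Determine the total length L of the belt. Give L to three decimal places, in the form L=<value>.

open belt: β = asin((r2−r1)/C) = asin(-2/66) = -1.7365°
wrap1 = π − 2β = 183.4730°
wrap2 = π + 2β = 176.5270°
tangent length = C·cosβ = 65.9697
L = r1·wrap1 + r2·wrap2 + 2·C·cosβ = 11·3.2022 + 9·3.0810 + 2·65.9697 = 194.8925

L=194.892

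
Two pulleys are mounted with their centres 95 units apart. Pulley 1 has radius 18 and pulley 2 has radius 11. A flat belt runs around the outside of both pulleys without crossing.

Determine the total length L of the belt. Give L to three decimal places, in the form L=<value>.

open belt: β = asin((r2−r1)/C) = asin(-7/95) = -4.2256°
wrap1 = π − 2β = 188.4512°
wrap2 = π + 2β = 171.5488°
tangent length = C·cosβ = 94.7418
L = r1·wrap1 + r2·wrap2 + 2·C·cosβ = 18·3.2891 + 11·2.9941 + 2·94.7418 = 281.6222

L=281.622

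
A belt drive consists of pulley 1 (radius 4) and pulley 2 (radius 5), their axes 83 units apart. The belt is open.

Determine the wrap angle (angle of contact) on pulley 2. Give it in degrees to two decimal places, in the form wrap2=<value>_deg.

open belt: β = asin((r2−r1)/C) = asin(1/83) = 0.6903°
wrap1 = π − 2β = 178.6193°
wrap2 = π + 2β = 181.3807°

wrap2=181.38_deg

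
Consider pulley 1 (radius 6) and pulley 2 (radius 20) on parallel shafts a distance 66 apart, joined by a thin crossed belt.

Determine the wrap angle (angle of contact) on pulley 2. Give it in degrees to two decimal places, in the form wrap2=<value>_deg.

wrap2=226.40_deg

crossed belt: β = asin((r1+r2)/C) = asin(26/66) = 23.1998°
wrap1 = wrap2 = π + 2β = 226.3997°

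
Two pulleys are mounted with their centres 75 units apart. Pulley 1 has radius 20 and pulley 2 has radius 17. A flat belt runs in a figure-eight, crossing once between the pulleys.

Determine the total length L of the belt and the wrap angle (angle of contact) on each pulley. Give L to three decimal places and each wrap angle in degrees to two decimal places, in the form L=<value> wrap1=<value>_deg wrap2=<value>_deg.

crossed belt: β = asin((r1+r2)/C) = asin(37/75) = 29.5599°
wrap1 = wrap2 = π + 2β = 239.1198°
tangent length = C·cosβ = 65.2380
L = (r1+r2)·wrap + 2·C·cosβ = 37·4.1734 + 2·65.2380 = 284.8929

L=284.893 wrap1=239.12_deg wrap2=239.12_deg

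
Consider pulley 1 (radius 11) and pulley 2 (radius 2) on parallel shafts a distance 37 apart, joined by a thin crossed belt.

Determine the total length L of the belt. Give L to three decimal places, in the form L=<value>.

L=119.457

crossed belt: β = asin((r1+r2)/C) = asin(13/37) = 20.5700°
wrap1 = wrap2 = π + 2β = 221.1400°
tangent length = C·cosβ = 34.6410
L = (r1+r2)·wrap + 2·C·cosβ = 13·3.8596 + 2·34.6410 = 119.4571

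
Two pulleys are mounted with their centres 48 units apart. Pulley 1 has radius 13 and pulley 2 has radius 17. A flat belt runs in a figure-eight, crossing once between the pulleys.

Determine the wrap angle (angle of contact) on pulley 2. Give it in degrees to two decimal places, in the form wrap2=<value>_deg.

crossed belt: β = asin((r1+r2)/C) = asin(30/48) = 38.6822°
wrap1 = wrap2 = π + 2β = 257.3644°

wrap2=257.36_deg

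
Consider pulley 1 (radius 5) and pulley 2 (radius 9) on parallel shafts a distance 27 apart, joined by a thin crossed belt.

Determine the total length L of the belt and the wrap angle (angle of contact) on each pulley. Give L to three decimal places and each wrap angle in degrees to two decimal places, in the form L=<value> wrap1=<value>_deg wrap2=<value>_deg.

crossed belt: β = asin((r1+r2)/C) = asin(14/27) = 31.2329°
wrap1 = wrap2 = π + 2β = 242.4659°
tangent length = C·cosβ = 23.0868
L = (r1+r2)·wrap + 2·C·cosβ = 14·4.2318 + 2·23.0868 = 105.4192

L=105.419 wrap1=242.47_deg wrap2=242.47_deg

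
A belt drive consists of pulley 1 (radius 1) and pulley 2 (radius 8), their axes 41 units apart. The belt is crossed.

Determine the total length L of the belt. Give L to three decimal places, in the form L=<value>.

crossed belt: β = asin((r1+r2)/C) = asin(9/41) = 12.6804°
wrap1 = wrap2 = π + 2β = 205.3608°
tangent length = C·cosβ = 40.0000
L = (r1+r2)·wrap + 2·C·cosβ = 9·3.5842 + 2·40.0000 = 112.2580

L=112.258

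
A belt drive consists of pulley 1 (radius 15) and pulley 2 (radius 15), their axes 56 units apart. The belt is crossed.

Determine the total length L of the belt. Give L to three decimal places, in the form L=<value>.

crossed belt: β = asin((r1+r2)/C) = asin(30/56) = 32.3924°
wrap1 = wrap2 = π + 2β = 244.7847°
tangent length = C·cosβ = 47.2864
L = (r1+r2)·wrap + 2·C·cosβ = 30·4.2723 + 2·47.2864 = 222.7417

L=222.742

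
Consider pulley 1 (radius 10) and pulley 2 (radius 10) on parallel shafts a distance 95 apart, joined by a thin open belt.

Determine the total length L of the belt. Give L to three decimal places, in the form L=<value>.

L=252.832

open belt: β = asin((r2−r1)/C) = asin(0/95) = 0.0000°
wrap1 = π − 2β = 180.0000°
wrap2 = π + 2β = 180.0000°
tangent length = C·cosβ = 95.0000
L = r1·wrap1 + r2·wrap2 + 2·C·cosβ = 10·3.1416 + 10·3.1416 + 2·95.0000 = 252.8319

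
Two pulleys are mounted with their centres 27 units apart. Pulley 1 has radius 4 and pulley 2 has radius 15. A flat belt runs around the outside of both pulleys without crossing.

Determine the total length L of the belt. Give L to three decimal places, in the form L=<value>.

open belt: β = asin((r2−r1)/C) = asin(11/27) = 24.0421°
wrap1 = π − 2β = 131.9158°
wrap2 = π + 2β = 228.0842°
tangent length = C·cosβ = 24.6577
L = r1·wrap1 + r2·wrap2 + 2·C·cosβ = 4·2.3024 + 15·3.9808 + 2·24.6577 = 118.2371

L=118.237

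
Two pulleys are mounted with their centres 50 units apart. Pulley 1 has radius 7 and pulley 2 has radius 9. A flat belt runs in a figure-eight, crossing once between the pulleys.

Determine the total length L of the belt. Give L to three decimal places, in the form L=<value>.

crossed belt: β = asin((r1+r2)/C) = asin(16/50) = 18.6629°
wrap1 = wrap2 = π + 2β = 217.3258°
tangent length = C·cosβ = 47.3709
L = (r1+r2)·wrap + 2·C·cosβ = 16·3.7931 + 2·47.3709 = 155.4306

L=155.431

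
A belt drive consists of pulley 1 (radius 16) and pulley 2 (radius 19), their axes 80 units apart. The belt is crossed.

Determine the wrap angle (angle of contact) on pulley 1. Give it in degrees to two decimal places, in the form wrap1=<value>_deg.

crossed belt: β = asin((r1+r2)/C) = asin(35/80) = 25.9445°
wrap1 = wrap2 = π + 2β = 231.8890°

wrap1=231.89_deg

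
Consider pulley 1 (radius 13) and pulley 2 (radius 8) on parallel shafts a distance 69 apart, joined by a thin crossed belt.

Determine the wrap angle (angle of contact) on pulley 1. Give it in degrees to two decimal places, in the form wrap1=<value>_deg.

crossed belt: β = asin((r1+r2)/C) = asin(21/69) = 17.7189°
wrap1 = wrap2 = π + 2β = 215.4379°

wrap1=215.44_deg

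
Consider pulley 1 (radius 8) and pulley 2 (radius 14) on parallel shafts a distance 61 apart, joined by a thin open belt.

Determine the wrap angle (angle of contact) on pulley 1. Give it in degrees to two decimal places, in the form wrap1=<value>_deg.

open belt: β = asin((r2−r1)/C) = asin(6/61) = 5.6448°
wrap1 = π − 2β = 168.7104°
wrap2 = π + 2β = 191.2896°

wrap1=168.71_deg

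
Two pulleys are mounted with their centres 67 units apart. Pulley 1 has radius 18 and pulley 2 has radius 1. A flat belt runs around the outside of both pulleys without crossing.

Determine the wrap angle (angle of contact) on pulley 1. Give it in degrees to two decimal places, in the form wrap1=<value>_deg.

open belt: β = asin((r2−r1)/C) = asin(-17/67) = -14.6984°
wrap1 = π − 2β = 209.3968°
wrap2 = π + 2β = 150.6032°

wrap1=209.40_deg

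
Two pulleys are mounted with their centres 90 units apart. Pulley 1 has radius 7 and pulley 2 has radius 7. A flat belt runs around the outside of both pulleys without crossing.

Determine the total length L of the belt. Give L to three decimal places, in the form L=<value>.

L=223.982

open belt: β = asin((r2−r1)/C) = asin(0/90) = 0.0000°
wrap1 = π − 2β = 180.0000°
wrap2 = π + 2β = 180.0000°
tangent length = C·cosβ = 90.0000
L = r1·wrap1 + r2·wrap2 + 2·C·cosβ = 7·3.1416 + 7·3.1416 + 2·90.0000 = 223.9823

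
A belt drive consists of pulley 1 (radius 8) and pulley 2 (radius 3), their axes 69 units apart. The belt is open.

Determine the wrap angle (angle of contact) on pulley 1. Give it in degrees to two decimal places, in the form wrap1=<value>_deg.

wrap1=188.31_deg

open belt: β = asin((r2−r1)/C) = asin(-5/69) = -4.1555°
wrap1 = π − 2β = 188.3110°
wrap2 = π + 2β = 171.6890°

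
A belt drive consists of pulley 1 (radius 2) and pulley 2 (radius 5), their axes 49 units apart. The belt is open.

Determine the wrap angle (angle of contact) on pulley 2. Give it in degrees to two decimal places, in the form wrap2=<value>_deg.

open belt: β = asin((r2−r1)/C) = asin(3/49) = 3.5101°
wrap1 = π − 2β = 172.9798°
wrap2 = π + 2β = 187.0202°

wrap2=187.02_deg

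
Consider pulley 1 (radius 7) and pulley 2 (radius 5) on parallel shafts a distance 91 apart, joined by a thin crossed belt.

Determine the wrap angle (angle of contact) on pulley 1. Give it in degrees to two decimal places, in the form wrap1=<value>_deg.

crossed belt: β = asin((r1+r2)/C) = asin(12/91) = 7.5776°
wrap1 = wrap2 = π + 2β = 195.1551°

wrap1=195.16_deg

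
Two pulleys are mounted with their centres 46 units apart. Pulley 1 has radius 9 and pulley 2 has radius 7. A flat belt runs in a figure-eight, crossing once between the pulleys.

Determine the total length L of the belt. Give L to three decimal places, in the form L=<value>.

L=147.889

crossed belt: β = asin((r1+r2)/C) = asin(16/46) = 20.3544°
wrap1 = wrap2 = π + 2β = 220.7088°
tangent length = C·cosβ = 43.1277
L = (r1+r2)·wrap + 2·C·cosβ = 16·3.8521 + 2·43.1277 = 147.8890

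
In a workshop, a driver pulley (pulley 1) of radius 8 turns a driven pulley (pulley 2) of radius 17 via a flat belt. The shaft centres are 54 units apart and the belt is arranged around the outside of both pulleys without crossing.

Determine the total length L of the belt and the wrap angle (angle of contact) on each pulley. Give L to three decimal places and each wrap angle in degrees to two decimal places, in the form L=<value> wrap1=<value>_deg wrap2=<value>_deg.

L=188.043 wrap1=160.81_deg wrap2=199.19_deg

open belt: β = asin((r2−r1)/C) = asin(9/54) = 9.5941°
wrap1 = π − 2β = 160.8119°
wrap2 = π + 2β = 199.1881°
tangent length = C·cosβ = 53.2447
L = r1·wrap1 + r2·wrap2 + 2·C·cosβ = 8·2.8067 + 17·3.4765 + 2·53.2447 = 188.0433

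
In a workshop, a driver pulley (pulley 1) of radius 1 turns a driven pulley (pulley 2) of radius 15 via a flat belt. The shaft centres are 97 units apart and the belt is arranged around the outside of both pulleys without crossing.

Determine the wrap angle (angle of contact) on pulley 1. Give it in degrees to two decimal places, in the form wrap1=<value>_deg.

open belt: β = asin((r2−r1)/C) = asin(14/97) = 8.2985°
wrap1 = π − 2β = 163.4030°
wrap2 = π + 2β = 196.5970°

wrap1=163.40_deg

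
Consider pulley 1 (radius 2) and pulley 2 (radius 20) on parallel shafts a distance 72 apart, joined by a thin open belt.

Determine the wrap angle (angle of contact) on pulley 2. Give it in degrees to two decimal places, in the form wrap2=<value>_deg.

open belt: β = asin((r2−r1)/C) = asin(18/72) = 14.4775°
wrap1 = π − 2β = 151.0450°
wrap2 = π + 2β = 208.9550°

wrap2=208.96_deg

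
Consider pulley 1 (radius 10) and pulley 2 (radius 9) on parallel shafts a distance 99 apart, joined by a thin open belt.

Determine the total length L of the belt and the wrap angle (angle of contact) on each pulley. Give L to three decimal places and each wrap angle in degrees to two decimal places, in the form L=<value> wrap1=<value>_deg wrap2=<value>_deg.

L=257.700 wrap1=181.16_deg wrap2=178.84_deg

open belt: β = asin((r2−r1)/C) = asin(-1/99) = -0.5788°
wrap1 = π − 2β = 181.1575°
wrap2 = π + 2β = 178.8425°
tangent length = C·cosβ = 98.9949
L = r1·wrap1 + r2·wrap2 + 2·C·cosβ = 10·3.1618 + 9·3.1214 + 2·98.9949 = 257.7004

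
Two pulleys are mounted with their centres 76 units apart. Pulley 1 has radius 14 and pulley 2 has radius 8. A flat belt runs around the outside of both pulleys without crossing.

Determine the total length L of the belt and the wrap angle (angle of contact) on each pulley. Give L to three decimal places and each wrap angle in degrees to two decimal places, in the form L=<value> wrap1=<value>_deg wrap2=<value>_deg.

open belt: β = asin((r2−r1)/C) = asin(-6/76) = -4.5281°
wrap1 = π − 2β = 189.0561°
wrap2 = π + 2β = 170.9439°
tangent length = C·cosβ = 75.7628
L = r1·wrap1 + r2·wrap2 + 2·C·cosβ = 14·3.2997 + 8·2.9835 + 2·75.7628 = 221.5890

L=221.589 wrap1=189.06_deg wrap2=170.94_deg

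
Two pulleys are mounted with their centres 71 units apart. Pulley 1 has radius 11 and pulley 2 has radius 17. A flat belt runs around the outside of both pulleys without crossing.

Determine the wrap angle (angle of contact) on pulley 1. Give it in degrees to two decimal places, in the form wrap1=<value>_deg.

open belt: β = asin((r2−r1)/C) = asin(6/71) = 4.8477°
wrap1 = π − 2β = 170.3046°
wrap2 = π + 2β = 189.6954°

wrap1=170.30_deg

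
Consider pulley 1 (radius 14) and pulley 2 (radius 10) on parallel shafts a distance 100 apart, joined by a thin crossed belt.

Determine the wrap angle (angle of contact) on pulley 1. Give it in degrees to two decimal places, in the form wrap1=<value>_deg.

wrap1=207.77_deg

crossed belt: β = asin((r1+r2)/C) = asin(24/100) = 13.8865°
wrap1 = wrap2 = π + 2β = 207.7731°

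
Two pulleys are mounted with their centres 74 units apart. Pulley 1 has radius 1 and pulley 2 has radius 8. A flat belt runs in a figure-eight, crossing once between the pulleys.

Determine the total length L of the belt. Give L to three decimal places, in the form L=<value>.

crossed belt: β = asin((r1+r2)/C) = asin(9/74) = 6.9857°
wrap1 = wrap2 = π + 2β = 193.9714°
tangent length = C·cosβ = 73.4507
L = (r1+r2)·wrap + 2·C·cosβ = 9·3.3854 + 2·73.4507 = 177.3703

L=177.370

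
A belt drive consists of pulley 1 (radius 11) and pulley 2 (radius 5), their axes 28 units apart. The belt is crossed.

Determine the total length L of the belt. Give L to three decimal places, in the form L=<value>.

L=115.686

crossed belt: β = asin((r1+r2)/C) = asin(16/28) = 34.8499°
wrap1 = wrap2 = π + 2β = 249.6998°
tangent length = C·cosβ = 22.9783
L = (r1+r2)·wrap + 2·C·cosβ = 16·4.3581 + 2·22.9783 = 115.6858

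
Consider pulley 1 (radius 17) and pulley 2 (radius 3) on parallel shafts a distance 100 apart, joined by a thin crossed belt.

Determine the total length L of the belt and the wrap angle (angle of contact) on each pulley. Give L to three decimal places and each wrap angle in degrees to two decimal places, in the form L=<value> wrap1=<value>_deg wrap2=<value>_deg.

L=266.845 wrap1=203.07_deg wrap2=203.07_deg

crossed belt: β = asin((r1+r2)/C) = asin(20/100) = 11.5370°
wrap1 = wrap2 = π + 2β = 203.0739°
tangent length = C·cosβ = 97.9796
L = (r1+r2)·wrap + 2·C·cosβ = 20·3.5443 + 2·97.9796 = 266.8453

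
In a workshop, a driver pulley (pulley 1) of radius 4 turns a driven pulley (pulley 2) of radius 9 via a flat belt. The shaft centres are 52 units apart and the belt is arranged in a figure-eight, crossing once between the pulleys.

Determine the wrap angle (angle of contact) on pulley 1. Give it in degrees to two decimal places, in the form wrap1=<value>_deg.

crossed belt: β = asin((r1+r2)/C) = asin(13/52) = 14.4775°
wrap1 = wrap2 = π + 2β = 208.9550°

wrap1=208.96_deg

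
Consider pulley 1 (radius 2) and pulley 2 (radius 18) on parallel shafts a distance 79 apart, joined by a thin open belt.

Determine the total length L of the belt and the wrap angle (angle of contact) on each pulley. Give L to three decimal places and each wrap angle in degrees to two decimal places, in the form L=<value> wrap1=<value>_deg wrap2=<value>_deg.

open belt: β = asin((r2−r1)/C) = asin(16/79) = 11.6850°
wrap1 = π − 2β = 156.6299°
wrap2 = π + 2β = 203.3701°
tangent length = C·cosβ = 77.3628
L = r1·wrap1 + r2·wrap2 + 2·C·cosβ = 2·2.7337 + 18·3.5495 + 2·77.3628 = 224.0836

L=224.084 wrap1=156.63_deg wrap2=203.37_deg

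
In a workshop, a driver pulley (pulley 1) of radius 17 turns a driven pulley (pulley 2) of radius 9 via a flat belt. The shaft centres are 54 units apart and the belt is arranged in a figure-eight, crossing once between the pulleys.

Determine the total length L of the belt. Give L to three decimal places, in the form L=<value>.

L=202.461

crossed belt: β = asin((r1+r2)/C) = asin(26/54) = 28.7822°
wrap1 = wrap2 = π + 2β = 237.5644°
tangent length = C·cosβ = 47.3286
L = (r1+r2)·wrap + 2·C·cosβ = 26·4.1463 + 2·47.3286 = 202.4606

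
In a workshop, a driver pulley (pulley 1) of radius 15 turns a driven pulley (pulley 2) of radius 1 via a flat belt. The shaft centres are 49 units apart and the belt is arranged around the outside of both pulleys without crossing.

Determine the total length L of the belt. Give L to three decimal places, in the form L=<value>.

L=152.293

open belt: β = asin((r2−r1)/C) = asin(-14/49) = -16.6015°
wrap1 = π − 2β = 213.2031°
wrap2 = π + 2β = 146.7969°
tangent length = C·cosβ = 46.9574
L = r1·wrap1 + r2·wrap2 + 2·C·cosβ = 15·3.7211 + 1·2.5621 + 2·46.9574 = 152.2934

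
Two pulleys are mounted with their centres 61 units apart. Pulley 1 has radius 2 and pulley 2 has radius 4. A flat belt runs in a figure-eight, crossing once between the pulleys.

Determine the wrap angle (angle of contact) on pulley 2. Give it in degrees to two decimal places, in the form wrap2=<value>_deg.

crossed belt: β = asin((r1+r2)/C) = asin(6/61) = 5.6448°
wrap1 = wrap2 = π + 2β = 191.2896°

wrap2=191.29_deg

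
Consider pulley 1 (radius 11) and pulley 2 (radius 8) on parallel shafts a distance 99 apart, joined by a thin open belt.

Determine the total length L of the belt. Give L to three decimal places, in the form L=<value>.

L=257.781

open belt: β = asin((r2−r1)/C) = asin(-3/99) = -1.7365°
wrap1 = π − 2β = 183.4730°
wrap2 = π + 2β = 176.5270°
tangent length = C·cosβ = 98.9545
L = r1·wrap1 + r2·wrap2 + 2·C·cosβ = 11·3.2022 + 8·3.0810 + 2·98.9545 = 257.7812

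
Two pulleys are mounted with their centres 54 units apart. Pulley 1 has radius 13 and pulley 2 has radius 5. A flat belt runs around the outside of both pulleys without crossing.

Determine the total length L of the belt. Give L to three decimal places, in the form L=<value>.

open belt: β = asin((r2−r1)/C) = asin(-8/54) = -8.5196°
wrap1 = π − 2β = 197.0392°
wrap2 = π + 2β = 162.9608°
tangent length = C·cosβ = 53.4041
L = r1·wrap1 + r2·wrap2 + 2·C·cosβ = 13·3.4390 + 5·2.8442 + 2·53.4041 = 165.7360

L=165.736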